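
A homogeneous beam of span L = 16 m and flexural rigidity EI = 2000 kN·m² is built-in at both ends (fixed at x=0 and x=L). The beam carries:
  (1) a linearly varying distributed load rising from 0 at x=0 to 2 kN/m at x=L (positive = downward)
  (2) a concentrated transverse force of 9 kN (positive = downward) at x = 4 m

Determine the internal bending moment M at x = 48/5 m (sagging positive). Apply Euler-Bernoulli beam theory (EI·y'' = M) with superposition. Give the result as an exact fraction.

Load 1 — triangular load w₀=2 kN/m (0→w₀ over full span):
  M_1 = 3w₀Lx/20 - w₀L²/30 - w₀x³/(6L) = 3·2·16·(48/5)/20 - 2·16²/30 - 2·(48/5)³/(6·16) = 3968/375 kN·m
Load 2 — point force P=9 kN at a=4 m (b=L-a=12):
  M_2 = Pa²(a+3b)(L-x)/L³ - Pa²b/L²  [x>a] = 9·4²·(4+3·12)·(16-(48/5))/16³ - 9·4²·12/16² = 9/4 kN·m
Superposition: M = Σ M_i = 19247/1500 kN·m ≈ 12.831333 kN·m

M(48/5) = 19247/1500 kN·m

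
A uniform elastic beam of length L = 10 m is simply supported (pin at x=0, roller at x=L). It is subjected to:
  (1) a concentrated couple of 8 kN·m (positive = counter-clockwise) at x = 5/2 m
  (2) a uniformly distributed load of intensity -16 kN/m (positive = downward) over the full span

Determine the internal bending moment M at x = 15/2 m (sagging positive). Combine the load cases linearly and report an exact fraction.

M(15/2) = -152 kN·m

Load 1 — applied couple M₀=8 kN·m at a=5/2 m (b=L-a=15/2):
  M_1 = M₀x/L - M₀  [x>a] = 8·(15/2)/10 - 8 = -2 kN·m
Load 2 — uniform load w=-16 kN/m over full span:
  M_2 = wx(L-x)/2 = (-16)·(15/2)·(10-(15/2))/2 = -150 kN·m
Superposition: M = Σ M_i = -152 kN·m ≈ -152.000000 kN·m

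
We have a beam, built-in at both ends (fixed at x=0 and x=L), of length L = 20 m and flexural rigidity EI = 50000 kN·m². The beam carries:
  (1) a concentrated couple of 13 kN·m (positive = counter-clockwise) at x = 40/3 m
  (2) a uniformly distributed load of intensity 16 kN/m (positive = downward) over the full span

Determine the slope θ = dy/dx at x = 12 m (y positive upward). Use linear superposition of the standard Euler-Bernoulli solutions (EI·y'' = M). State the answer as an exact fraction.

Load 1 — applied couple M₀=13 kN·m at a=40/3 m (b=L-a=20/3):
  θ_1 = (R_Ax²/2 - M_Ax)/EI  [x≤a] with R_A=13/15, M_A=13/3 = ((13/15)·12²/2 - (13/3)·12)/50000 = 13/62500 rad
Load 2 — uniform load w=16 kN/m over full span:
  θ_2 = -wx(L-x)(L-2x)/(12EI) = -16·12·(20-12)·(20-2·12)/(12·50000) = 32/3125 rad
Superposition: θ = Σ θ_i = 653/62500 rad ≈ 0.010448 rad

θ(12) = 653/62500 rad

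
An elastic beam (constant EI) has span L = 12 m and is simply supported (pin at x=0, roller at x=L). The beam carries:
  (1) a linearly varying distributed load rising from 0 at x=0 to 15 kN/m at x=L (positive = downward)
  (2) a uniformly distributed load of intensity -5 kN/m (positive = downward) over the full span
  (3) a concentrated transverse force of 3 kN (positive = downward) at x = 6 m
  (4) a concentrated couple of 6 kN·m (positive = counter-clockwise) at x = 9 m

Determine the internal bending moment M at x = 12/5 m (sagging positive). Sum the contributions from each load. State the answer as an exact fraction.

M(12/5) = 408/25 kN·m

Load 1 — triangular load w₀=15 kN/m (0→w₀ over full span):
  M_1 = w₀Lx/6 - w₀x³/(6L) = 15·12·(12/5)/6 - 15·(12/5)³/(6·12) = 1728/25 kN·m
Load 2 — uniform load w=-5 kN/m over full span:
  M_2 = wx(L-x)/2 = (-5)·(12/5)·(12-(12/5))/2 = -288/5 kN·m
Load 3 — point force P=3 kN at a=6 m (b=L-a=6):
  M_3 = Pbx/L  [x≤a] = 3·6·(12/5)/12 = 18/5 kN·m
Load 4 — applied couple M₀=6 kN·m at a=9 m (b=L-a=3):
  M_4 = M₀x/L  [x≤a] = 6·(12/5)/12 = 6/5 kN·m
Superposition: M = Σ M_i = 408/25 kN·m ≈ 16.320000 kN·m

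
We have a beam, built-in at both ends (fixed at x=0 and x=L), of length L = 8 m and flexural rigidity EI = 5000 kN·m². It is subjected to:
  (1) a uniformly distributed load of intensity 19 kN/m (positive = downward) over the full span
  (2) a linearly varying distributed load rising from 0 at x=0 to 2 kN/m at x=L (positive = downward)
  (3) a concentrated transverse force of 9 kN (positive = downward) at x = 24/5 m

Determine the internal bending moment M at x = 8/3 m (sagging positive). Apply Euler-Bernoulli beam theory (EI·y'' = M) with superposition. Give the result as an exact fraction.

Load 1 — uniform load w=19 kN/m over full span:
  M_1 = wLx/2 - wL²/12 - wx²/2 = 19·8·(8/3)/2 - 19·8²/12 - 19·(8/3)²/2 = 304/9 kN·m
Load 2 — triangular load w₀=2 kN/m (0→w₀ over full span):
  M_2 = 3w₀Lx/20 - w₀L²/30 - w₀x³/(6L) = 3·2·8·(8/3)/20 - 2·8²/30 - 2·(8/3)³/(6·8) = 544/405 kN·m
Load 3 — point force P=9 kN at a=24/5 m (b=L-a=16/5):
  M_3 = Pb²(3a+b)x/L³ - Pab²/L²  [x≤a] = 9·(16/5)²·(3·(24/5)+(16/5))·(8/3)/8³ - 9·(24/5)·(16/5)²/8² = 192/125 kN·m
Superposition: M = Σ M_i = 371152/10125 kN·m ≈ 36.656988 kN·m

M(8/3) = 371152/10125 kN·m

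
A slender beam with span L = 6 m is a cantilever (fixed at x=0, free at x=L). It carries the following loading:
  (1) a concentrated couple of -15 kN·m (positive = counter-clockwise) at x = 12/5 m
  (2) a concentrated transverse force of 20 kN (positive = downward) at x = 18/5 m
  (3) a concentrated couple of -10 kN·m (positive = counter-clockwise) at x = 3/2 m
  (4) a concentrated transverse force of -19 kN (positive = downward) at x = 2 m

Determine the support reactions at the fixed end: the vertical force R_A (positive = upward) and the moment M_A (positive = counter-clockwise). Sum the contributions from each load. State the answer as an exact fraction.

Load 1 — applied couple M₀=-15 kN·m at a=12/5 m (b=L-a=18/5):
  R_A = 0 kN
  M_A = -M₀ = -(-15) = 15 kN·m
Load 2 — point force P=20 kN at a=18/5 m (b=L-a=12/5):
  R_A = P = 20 kN
  M_A = Pa = 20·(18/5) = 72 kN·m
Load 3 — applied couple M₀=-10 kN·m at a=3/2 m (b=L-a=9/2):
  R_A = 0 kN
  M_A = -M₀ = -(-10) = 10 kN·m
Load 4 — point force P=-19 kN at a=2 m (b=L-a=4):
  R_A = P = (-19) = -19 kN
  M_A = Pa = (-19)·2 = -38 kN·m
Superposition: R_A = 1 kN, M_A = 59 kN·m

R_A = 1 kN, M_A = 59 kN·m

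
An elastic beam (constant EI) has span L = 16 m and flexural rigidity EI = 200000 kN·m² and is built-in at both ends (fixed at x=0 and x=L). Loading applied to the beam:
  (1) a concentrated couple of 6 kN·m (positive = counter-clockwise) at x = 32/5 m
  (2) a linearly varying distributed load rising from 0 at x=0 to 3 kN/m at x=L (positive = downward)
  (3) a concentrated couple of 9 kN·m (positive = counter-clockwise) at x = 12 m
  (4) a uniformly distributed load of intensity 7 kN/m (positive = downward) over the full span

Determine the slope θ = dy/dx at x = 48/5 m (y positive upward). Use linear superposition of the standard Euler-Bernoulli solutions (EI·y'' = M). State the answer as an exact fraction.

θ(48/5) = 1691/2500000 rad

Load 1 — applied couple M₀=6 kN·m at a=32/5 m (b=L-a=48/5):
  θ_1 = (R_Ax²/2 - M_Ax - M₀(x-a))/EI  [x>a] with R_A=27/50, M_A=18/25 = ((27/50)·(48/5)²/2 - (18/25)·(48/5) - 6·((48/5)-(32/5)))/200000 = -12/1953125 rad
Load 2 — triangular load w₀=3 kN/m (0→w₀ over full span):
  θ_2 = -w₀(2x(L-x)(L-2x)(x+2L)+x²(L-x)²)/(120LEI) = -3·(2·(48/5)·(16-(48/5))·(16-2·(48/5))·((48/5)+2·16)+(48/5)²·(16-(48/5))²)/(120·16·200000) = 192/1953125 rad
Load 3 — applied couple M₀=9 kN·m at a=12 m (b=L-a=4):
  θ_3 = (R_Ax²/2 - M_Ax)/EI  [x≤a] with R_A=81/128, M_A=45/16 = ((81/128)·(48/5)²/2 - (45/16)·(48/5))/200000 = 27/2500000 rad
Load 4 — uniform load w=7 kN/m over full span:
  θ_4 = -wx(L-x)(L-2x)/(12EI) = -7·(48/5)·(16-(48/5))·(16-2·(48/5))/(12·200000) = 224/390625 rad
Superposition: θ = Σ θ_i = 1691/2500000 rad ≈ 0.000676 rad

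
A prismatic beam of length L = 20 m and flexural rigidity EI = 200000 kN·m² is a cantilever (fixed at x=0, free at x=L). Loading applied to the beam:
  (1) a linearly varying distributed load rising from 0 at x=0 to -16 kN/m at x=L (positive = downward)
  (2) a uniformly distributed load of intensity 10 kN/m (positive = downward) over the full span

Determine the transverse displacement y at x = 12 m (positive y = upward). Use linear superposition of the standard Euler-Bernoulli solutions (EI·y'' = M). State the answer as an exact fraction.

Load 1 — triangular load w₀=-16 kN/m (0→w₀ over full span):
  y_1 = (w₀Lx³/12-w₀L²x²/6-w₀x⁵/(120L))/EI = ((-16)·20·12³/12-(-16)·20²·12²/6-(-16)·12⁵/(120·20))/200000 = 42648/78125 m
Load 2 — uniform load w=10 kN/m over full span:
  y_2 = -wx²(x²-4Lx+6L²)/(24EI) = -10·12²·(12²-4·20·12+6·20²)/(24·200000) = -297/625 m
Superposition: y = Σ y_i = 5523/78125 m ≈ 0.070694 m

y(12) = 5523/78125 m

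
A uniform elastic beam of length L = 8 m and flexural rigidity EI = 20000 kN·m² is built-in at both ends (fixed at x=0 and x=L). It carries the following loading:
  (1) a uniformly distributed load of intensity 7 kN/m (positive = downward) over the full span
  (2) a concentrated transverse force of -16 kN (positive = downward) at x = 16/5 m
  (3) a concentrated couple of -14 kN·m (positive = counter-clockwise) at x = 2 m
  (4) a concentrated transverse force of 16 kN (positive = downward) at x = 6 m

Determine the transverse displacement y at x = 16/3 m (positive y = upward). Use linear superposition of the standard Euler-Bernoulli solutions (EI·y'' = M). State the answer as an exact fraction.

Load 1 — uniform load w=7 kN/m over full span:
  y_1 = -wx²(L-x)²/(24EI) = -7·(16/3)²·(8-(16/3))²/(24·20000) = -448/151875 m
Load 2 — point force P=-16 kN at a=16/5 m (b=L-a=24/5):
  y_2 = -Pa²(L-x)²(3bL-(3b+a)(L-x))/(6L³EI)  [x>a] = -(-16)·(16/5)²·(8-(16/3))²·(3·(24/5)·8-(3·(24/5)+(16/5))·(8-(16/3)))/(6·8³·20000) = 8192/6328125 m
Load 3 — applied couple M₀=-14 kN·m at a=2 m (b=L-a=6):
  y_3 = (R_Ax³/6 - M_Ax²/2 - M₀(x-a)²/2)/EI  [x>a] with R_A=-63/32, M_A=21/8 = ((-63/32)·(16/3)³/6 - (21/8)·(16/3)²/2 - (-14)·((16/3)-2)²/2)/20000 = -7/15000 m
Load 4 — point force P=16 kN at a=6 m (b=L-a=2):
  y_4 = -Pb²x²(3aL-(3a+b)x)/(6L³EI)  [x≤a] = -16·2²·(16/3)²·(3·6·8-(3·6+2)·(16/3))/(6·8³·20000) = -56/50625 m
Superposition: y = Σ y_i = -490267/151875000 m ≈ -0.003228 m

y(16/3) = -490267/151875000 m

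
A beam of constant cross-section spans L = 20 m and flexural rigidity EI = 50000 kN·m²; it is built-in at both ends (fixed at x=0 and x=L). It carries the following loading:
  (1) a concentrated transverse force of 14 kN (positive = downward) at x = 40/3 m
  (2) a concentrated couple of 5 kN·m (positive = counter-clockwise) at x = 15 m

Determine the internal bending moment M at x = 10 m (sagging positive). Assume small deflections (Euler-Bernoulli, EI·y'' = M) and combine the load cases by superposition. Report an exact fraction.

M(10) = 605/36 kN·m

Load 1 — point force P=14 kN at a=40/3 m (b=L-a=20/3):
  M_1 = Pb²(3a+b)x/L³ - Pab²/L²  [x≤a] = 14·(20/3)²·(3·(40/3)+(20/3))·10/20³ - 14·(40/3)·(20/3)²/20² = 140/9 kN·m
Load 2 — applied couple M₀=5 kN·m at a=15 m (b=L-a=5):
  M_2 = R_Ax - M_A  [x≤a] with R_A=9/32, M_A=25/16 = (9/32)·10 - (25/16) = 5/4 kN·m
Superposition: M = Σ M_i = 605/36 kN·m ≈ 16.805556 kN·m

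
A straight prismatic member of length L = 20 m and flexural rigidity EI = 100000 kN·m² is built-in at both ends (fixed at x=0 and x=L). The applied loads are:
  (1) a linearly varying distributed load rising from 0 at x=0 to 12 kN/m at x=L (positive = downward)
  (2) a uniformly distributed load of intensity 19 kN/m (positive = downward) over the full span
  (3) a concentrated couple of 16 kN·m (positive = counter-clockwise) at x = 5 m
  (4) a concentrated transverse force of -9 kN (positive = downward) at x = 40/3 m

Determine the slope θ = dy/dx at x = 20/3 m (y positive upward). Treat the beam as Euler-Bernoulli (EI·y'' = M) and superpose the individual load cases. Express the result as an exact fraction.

Load 1 — triangular load w₀=12 kN/m (0→w₀ over full span):
  θ_1 = -w₀(2x(L-x)(L-2x)(x+2L)+x²(L-x)²)/(120LEI) = -12·(2·(20/3)·(20-(20/3))·(20-2·(20/3))·((20/3)+2·20)+(20/3)²·(20-(20/3))²)/(120·20·100000) = -32/10125 rad
Load 2 — uniform load w=19 kN/m over full span:
  θ_2 = -wx(L-x)(L-2x)/(12EI) = -19·(20/3)·(20-(20/3))·(20-2·(20/3))/(12·100000) = -19/2025 rad
Load 3 — applied couple M₀=16 kN·m at a=5 m (b=L-a=15):
  θ_3 = (R_Ax²/2 - M_Ax - M₀(x-a))/EI  [x>a] with R_A=9/10, M_A=-3 = ((9/10)·(20/3)²/2 - (-3)·(20/3) - 16·((20/3)-5))/100000 = 1/7500 rad
Load 4 — point force P=-9 kN at a=40/3 m (b=L-a=20/3):
  θ_4 = -Pb²x(2aL-(3a+b)x)/(2L³EI)  [x≤a] = -(-9)·(20/3)²·(20/3)·(2·(40/3)·20-(3·(40/3)+(20/3))·(20/3))/(2·20³·100000) = 1/2700 rad
Superposition: θ = Σ θ_i = -1219/101250 rad ≈ -0.012040 rad

θ(20/3) = -1219/101250 rad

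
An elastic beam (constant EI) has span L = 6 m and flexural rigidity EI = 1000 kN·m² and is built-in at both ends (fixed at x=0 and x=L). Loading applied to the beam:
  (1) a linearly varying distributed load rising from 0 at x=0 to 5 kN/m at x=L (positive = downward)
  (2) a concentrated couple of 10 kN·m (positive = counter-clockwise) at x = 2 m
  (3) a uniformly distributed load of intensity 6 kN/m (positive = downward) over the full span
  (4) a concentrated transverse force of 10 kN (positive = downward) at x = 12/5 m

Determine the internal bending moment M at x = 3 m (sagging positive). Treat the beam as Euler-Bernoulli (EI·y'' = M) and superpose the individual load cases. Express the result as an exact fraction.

Load 1 — triangular load w₀=5 kN/m (0→w₀ over full span):
  M_1 = 3w₀Lx/20 - w₀L²/30 - w₀x³/(6L) = 3·5·6·3/20 - 5·6²/30 - 5·3³/(6·6) = 15/4 kN·m
Load 2 — applied couple M₀=10 kN·m at a=2 m (b=L-a=4):
  M_2 = R_Ax - M_A - M₀  [x>a] with R_A=20/9, M_A=0 = (20/9)·3 - 0 - 10 = -10/3 kN·m
Load 3 — uniform load w=6 kN/m over full span:
  M_3 = wLx/2 - wL²/12 - wx²/2 = 6·6·3/2 - 6·6²/12 - 6·3²/2 = 9 kN·m
Load 4 — point force P=10 kN at a=12/5 m (b=L-a=18/5):
  M_4 = Pa²(a+3b)(L-x)/L³ - Pa²b/L²  [x>a] = 10·(12/5)²·((12/5)+3·(18/5))·(6-3)/6³ - 10·(12/5)²·(18/5)/6² = 24/5 kN·m
Superposition: M = Σ M_i = 853/60 kN·m ≈ 14.216667 kN·m

M(3) = 853/60 kN·m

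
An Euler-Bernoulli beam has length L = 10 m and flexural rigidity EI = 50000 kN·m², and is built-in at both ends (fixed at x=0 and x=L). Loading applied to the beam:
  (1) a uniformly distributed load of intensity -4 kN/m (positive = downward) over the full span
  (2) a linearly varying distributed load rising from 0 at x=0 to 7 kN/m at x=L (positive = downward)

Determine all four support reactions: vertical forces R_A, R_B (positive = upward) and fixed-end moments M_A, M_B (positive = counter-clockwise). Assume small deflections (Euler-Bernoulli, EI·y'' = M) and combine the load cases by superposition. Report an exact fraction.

Load 1 — uniform load w=-4 kN/m over full span:
  R_A = wL/2 = (-4)·10/2 = -20 kN
  M_A = wL²/12 = (-4)·10²/12 = -100/3 kN·m
  R_B = wL/2 = (-4)·10/2 = -20 kN
  M_B = -wL²/12 = -(-4)·10²/12 = 100/3 kN·m
Load 2 — triangular load w₀=7 kN/m (0→w₀ over full span):
  R_A = 3w₀L/20 = 3·7·10/20 = 21/2 kN
  M_A = w₀L²/30 = 7·10²/30 = 70/3 kN·m
  R_B = 7w₀L/20 = 7·7·10/20 = 49/2 kN
  M_B = -w₀L²/20 = -7·10²/20 = -35 kN·m
Superposition: R_A = -19/2 kN, M_A = -10 kN·m, R_B = 9/2 kN, M_B = -5/3 kN·m

R_A = -19/2 kN, M_A = -10 kN·m, R_B = 9/2 kN, M_B = -5/3 kN·m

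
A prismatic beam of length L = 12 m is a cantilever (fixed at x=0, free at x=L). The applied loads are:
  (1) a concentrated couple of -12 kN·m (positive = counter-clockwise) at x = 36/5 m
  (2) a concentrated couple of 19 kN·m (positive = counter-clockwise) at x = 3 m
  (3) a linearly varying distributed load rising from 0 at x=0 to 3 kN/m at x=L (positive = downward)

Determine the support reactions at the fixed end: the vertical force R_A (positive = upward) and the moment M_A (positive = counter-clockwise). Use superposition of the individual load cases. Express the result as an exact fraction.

R_A = 18 kN, M_A = 137 kN·m

Load 1 — applied couple M₀=-12 kN·m at a=36/5 m (b=L-a=24/5):
  R_A = 0 kN
  M_A = -M₀ = -(-12) = 12 kN·m
Load 2 — applied couple M₀=19 kN·m at a=3 m (b=L-a=9):
  R_A = 0 kN
  M_A = -M₀ = -19 kN·m
Load 3 — triangular load w₀=3 kN/m (0→w₀ over full span):
  R_A = w₀L/2 = 3·12/2 = 18 kN
  M_A = w₀L²/3 = 3·12²/3 = 144 kN·m
Superposition: R_A = 18 kN, M_A = 137 kN·m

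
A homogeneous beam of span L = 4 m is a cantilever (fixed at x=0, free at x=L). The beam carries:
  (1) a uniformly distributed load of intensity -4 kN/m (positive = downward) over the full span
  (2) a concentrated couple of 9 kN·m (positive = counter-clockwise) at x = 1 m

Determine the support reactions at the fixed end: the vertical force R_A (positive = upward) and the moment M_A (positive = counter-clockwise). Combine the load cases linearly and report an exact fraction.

Load 1 — uniform load w=-4 kN/m over full span:
  R_A = wL = (-4)·4 = -16 kN
  M_A = wL²/2 = (-4)·4²/2 = -32 kN·m
Load 2 — applied couple M₀=9 kN·m at a=1 m (b=L-a=3):
  R_A = 0 kN
  M_A = -M₀ = -9 kN·m
Superposition: R_A = -16 kN, M_A = -41 kN·m

R_A = -16 kN, M_A = -41 kN·m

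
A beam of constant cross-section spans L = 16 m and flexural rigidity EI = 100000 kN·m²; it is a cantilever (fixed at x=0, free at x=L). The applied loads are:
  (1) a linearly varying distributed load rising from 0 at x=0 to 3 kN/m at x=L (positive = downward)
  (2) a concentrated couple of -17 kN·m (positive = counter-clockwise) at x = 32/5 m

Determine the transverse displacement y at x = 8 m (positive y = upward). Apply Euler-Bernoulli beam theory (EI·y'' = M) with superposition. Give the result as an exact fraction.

Load 1 — triangular load w₀=3 kN/m (0→w₀ over full span):
  y_1 = (w₀Lx³/12-w₀L²x²/6-w₀x⁵/(120L))/EI = (3·16·8³/12-3·16²·8²/6-3·8⁵/(120·16))/100000 = -968/15625 m
Load 2 — applied couple M₀=-17 kN·m at a=32/5 m (b=L-a=48/5):
  y_2 = M₀a(2x-a)/(2EI)  [x>a] = (-17)·(32/5)·(2·8-(32/5))/(2·100000) = -408/78125 m
Superposition: y = Σ y_i = -5248/78125 m ≈ -0.067174 m

y(8) = -5248/78125 m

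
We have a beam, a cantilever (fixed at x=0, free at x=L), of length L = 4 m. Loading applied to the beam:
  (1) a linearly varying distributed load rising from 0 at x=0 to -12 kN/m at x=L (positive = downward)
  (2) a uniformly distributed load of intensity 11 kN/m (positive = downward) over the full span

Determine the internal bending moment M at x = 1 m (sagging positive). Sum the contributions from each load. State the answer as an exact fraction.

Load 1 — triangular load w₀=-12 kN/m (0→w₀ over full span):
  M_1 = w₀Lx/2 - w₀L²/3 - w₀x³/(6L) = (-12)·4·1/2 - (-12)·4²/3 - (-12)·1³/(6·4) = 81/2 kN·m
Load 2 — uniform load w=11 kN/m over full span:
  M_2 = -w(L-x)²/2 = -11·(4-1)²/2 = -99/2 kN·m
Superposition: M = Σ M_i = -9 kN·m ≈ -9.000000 kN·m

M(1) = -9 kN·m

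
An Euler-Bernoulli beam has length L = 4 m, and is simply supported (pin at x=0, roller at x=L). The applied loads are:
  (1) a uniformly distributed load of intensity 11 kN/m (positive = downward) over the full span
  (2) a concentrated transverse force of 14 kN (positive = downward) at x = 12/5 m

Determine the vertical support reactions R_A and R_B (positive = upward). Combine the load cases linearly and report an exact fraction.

Load 1 — uniform load w=11 kN/m over full span:
  R_A = wL/2 = 11·4/2 = 22 kN
  R_B = wL/2 = 11·4/2 = 22 kN
Load 2 — point force P=14 kN at a=12/5 m (b=L-a=8/5):
  R_A = Pb/L = 14·(8/5)/4 = 28/5 kN
  R_B = Pa/L = 14·(12/5)/4 = 42/5 kN
Superposition: R_A = 138/5 kN, R_B = 152/5 kN

R_A = 138/5 kN, R_B = 152/5 kN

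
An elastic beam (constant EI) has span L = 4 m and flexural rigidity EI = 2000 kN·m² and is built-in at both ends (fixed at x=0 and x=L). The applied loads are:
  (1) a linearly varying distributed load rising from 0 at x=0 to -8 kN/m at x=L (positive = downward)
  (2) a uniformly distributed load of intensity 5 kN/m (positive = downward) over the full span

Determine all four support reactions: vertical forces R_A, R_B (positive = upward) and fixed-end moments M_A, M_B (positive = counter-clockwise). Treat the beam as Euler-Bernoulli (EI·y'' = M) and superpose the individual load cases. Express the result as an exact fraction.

R_A = 26/5 kN, M_A = 12/5 kN·m, R_B = -6/5 kN, M_B = -4/15 kN·m

Load 1 — triangular load w₀=-8 kN/m (0→w₀ over full span):
  R_A = 3w₀L/20 = 3·(-8)·4/20 = -24/5 kN
  M_A = w₀L²/30 = (-8)·4²/30 = -64/15 kN·m
  R_B = 7w₀L/20 = 7·(-8)·4/20 = -56/5 kN
  M_B = -w₀L²/20 = -(-8)·4²/20 = 32/5 kN·m
Load 2 — uniform load w=5 kN/m over full span:
  R_A = wL/2 = 5·4/2 = 10 kN
  M_A = wL²/12 = 5·4²/12 = 20/3 kN·m
  R_B = wL/2 = 5·4/2 = 10 kN
  M_B = -wL²/12 = -5·4²/12 = -20/3 kN·m
Superposition: R_A = 26/5 kN, M_A = 12/5 kN·m, R_B = -6/5 kN, M_B = -4/15 kN·m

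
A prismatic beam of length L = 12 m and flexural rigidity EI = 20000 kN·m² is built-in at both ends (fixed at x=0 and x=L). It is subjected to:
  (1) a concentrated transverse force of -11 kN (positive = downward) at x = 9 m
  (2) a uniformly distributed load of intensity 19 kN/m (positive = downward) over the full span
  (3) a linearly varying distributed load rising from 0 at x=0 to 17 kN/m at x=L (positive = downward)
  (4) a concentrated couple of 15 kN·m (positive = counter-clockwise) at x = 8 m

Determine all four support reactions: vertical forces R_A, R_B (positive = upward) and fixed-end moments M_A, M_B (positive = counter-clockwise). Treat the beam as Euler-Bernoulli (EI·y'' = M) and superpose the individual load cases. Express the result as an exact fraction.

R_A = 69383/480 kN, M_A = 24673/80 kN·m, R_B = 83737/480 kN, M_B = -26547/80 kN·m

Load 1 — point force P=-11 kN at a=9 m (b=L-a=3):
  R_A = Pb²(3a+b)/L³ = (-11)·3²·(3·9+3)/12³ = -55/32 kN
  M_A = Pab²/L² = (-11)·9·3²/12² = -99/16 kN·m
  R_B = Pa²(a+3b)/L³ = (-11)·9²·(9+3·3)/12³ = -297/32 kN
  M_B = -Pa²b/L² = -(-11)·9²·3/12² = 297/16 kN·m
Load 2 — uniform load w=19 kN/m over full span:
  R_A = wL/2 = 19·12/2 = 114 kN
  M_A = wL²/12 = 19·12²/12 = 228 kN·m
  R_B = wL/2 = 19·12/2 = 114 kN
  M_B = -wL²/12 = -19·12²/12 = -228 kN·m
Load 3 — triangular load w₀=17 kN/m (0→w₀ over full span):
  R_A = 3w₀L/20 = 3·17·12/20 = 153/5 kN
  M_A = w₀L²/30 = 17·12²/30 = 408/5 kN·m
  R_B = 7w₀L/20 = 7·17·12/20 = 357/5 kN
  M_B = -w₀L²/20 = -17·12²/20 = -612/5 kN·m
Load 4 — applied couple M₀=15 kN·m at a=8 m (b=L-a=4):
  R_A = 6M₀ab/L³ = 6·15·8·4/12³ = 5/3 kN
  M_A = M₀b(2a-b)/L² = 15·4·(2·8-4)/12² = 5 kN·m
  R_B = -6M₀ab/L³ = -6·15·8·4/12³ = -5/3 kN
  M_B = M₀a(2b-a)/L² = 15·8·(2·4-8)/12² = 0 kN·m
Superposition: R_A = 69383/480 kN, M_A = 24673/80 kN·m, R_B = 83737/480 kN, M_B = -26547/80 kN·m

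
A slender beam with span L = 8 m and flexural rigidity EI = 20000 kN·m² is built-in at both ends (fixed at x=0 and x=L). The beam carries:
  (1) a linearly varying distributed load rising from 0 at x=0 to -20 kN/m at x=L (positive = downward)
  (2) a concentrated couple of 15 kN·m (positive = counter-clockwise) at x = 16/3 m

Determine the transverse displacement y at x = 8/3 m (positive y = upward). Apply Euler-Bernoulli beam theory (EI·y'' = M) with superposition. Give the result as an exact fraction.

Load 1 — triangular load w₀=-20 kN/m (0→w₀ over full span):
  y_1 = -w₀x²(L-x)²(x+2L)/(120LEI) = -(-20)·(8/3)²·(8-(8/3))²·((8/3)+2·8)/(120·8·20000) = 1792/455625 m
Load 2 — applied couple M₀=15 kN·m at a=16/3 m (b=L-a=8/3):
  y_2 = (R_Ax³/6 - M_Ax²/2)/EI  [x≤a] with R_A=5/2, M_A=5 = ((5/2)·(8/3)³/6 - 5·(8/3)²/2)/20000 = -1/2025 m
Superposition: y = Σ y_i = 1567/455625 m ≈ 0.003439 m

y(8/3) = 1567/455625 m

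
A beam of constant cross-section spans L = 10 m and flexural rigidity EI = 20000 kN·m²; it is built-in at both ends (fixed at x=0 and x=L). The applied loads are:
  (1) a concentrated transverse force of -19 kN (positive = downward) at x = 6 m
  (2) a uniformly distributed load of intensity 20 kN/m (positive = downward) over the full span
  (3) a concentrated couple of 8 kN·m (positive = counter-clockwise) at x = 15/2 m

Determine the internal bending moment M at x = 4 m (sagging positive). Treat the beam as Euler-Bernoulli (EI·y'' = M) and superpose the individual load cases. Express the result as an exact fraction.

Load 1 — point force P=-19 kN at a=6 m (b=L-a=4):
  M_1 = Pb²(3a+b)x/L³ - Pab²/L²  [x≤a] = (-19)·4²·(3·6+4)·4/10³ - (-19)·6·4²/10² = -1064/125 kN·m
Load 2 — uniform load w=20 kN/m over full span:
  M_2 = wLx/2 - wL²/12 - wx²/2 = 20·10·4/2 - 20·10²/12 - 20·4²/2 = 220/3 kN·m
Load 3 — applied couple M₀=8 kN·m at a=15/2 m (b=L-a=5/2):
  M_3 = R_Ax - M_A  [x≤a] with R_A=9/10, M_A=5/2 = (9/10)·4 - (5/2) = 11/10 kN·m
Superposition: M = Σ M_i = 49441/750 kN·m ≈ 65.921333 kN·m

M(4) = 49441/750 kN·m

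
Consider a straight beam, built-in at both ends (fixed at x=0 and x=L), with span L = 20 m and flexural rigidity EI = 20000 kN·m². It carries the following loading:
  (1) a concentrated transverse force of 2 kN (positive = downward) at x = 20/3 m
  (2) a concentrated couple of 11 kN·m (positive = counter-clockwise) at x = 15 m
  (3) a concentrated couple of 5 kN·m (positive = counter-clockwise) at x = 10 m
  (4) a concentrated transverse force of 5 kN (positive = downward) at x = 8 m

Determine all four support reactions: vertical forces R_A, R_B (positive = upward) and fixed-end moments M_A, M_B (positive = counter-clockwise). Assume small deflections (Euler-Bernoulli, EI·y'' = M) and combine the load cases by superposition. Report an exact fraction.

Load 1 — point force P=2 kN at a=20/3 m (b=L-a=40/3):
  R_A = Pb²(3a+b)/L³ = 2·(40/3)²·(3·(20/3)+(40/3))/20³ = 40/27 kN
  M_A = Pab²/L² = 2·(20/3)·(40/3)²/20² = 160/27 kN·m
  R_B = Pa²(a+3b)/L³ = 2·(20/3)²·((20/3)+3·(40/3))/20³ = 14/27 kN
  M_B = -Pa²b/L² = -2·(20/3)²·(40/3)/20² = -80/27 kN·m
Load 2 — applied couple M₀=11 kN·m at a=15 m (b=L-a=5):
  R_A = 6M₀ab/L³ = 6·11·15·5/20³ = 99/160 kN
  M_A = M₀b(2a-b)/L² = 11·5·(2·15-5)/20² = 55/16 kN·m
  R_B = -6M₀ab/L³ = -6·11·15·5/20³ = -99/160 kN
  M_B = M₀a(2b-a)/L² = 11·15·(2·5-15)/20² = -33/16 kN·m
Load 3 — applied couple M₀=5 kN·m at a=10 m (b=L-a=10):
  R_A = 6M₀ab/L³ = 6·5·10·10/20³ = 3/8 kN
  M_A = M₀b(2a-b)/L² = 5·10·(2·10-10)/20² = 5/4 kN·m
  R_B = -6M₀ab/L³ = -6·5·10·10/20³ = -3/8 kN
  M_B = M₀a(2b-a)/L² = 5·10·(2·10-10)/20² = 5/4 kN·m
Load 4 — point force P=5 kN at a=8 m (b=L-a=12):
  R_A = Pb²(3a+b)/L³ = 5·12²·(3·8+12)/20³ = 81/25 kN
  M_A = Pab²/L² = 5·8·12²/20² = 72/5 kN·m
  R_B = Pa²(a+3b)/L³ = 5·8²·(8+3·12)/20³ = 44/25 kN
  M_B = -Pa²b/L² = -5·8²·12/20² = -48/5 kN·m
Superposition: R_A = 123449/21600 kN, M_A = 54029/2160 kN·m, R_B = 27751/21600 kN, M_B = -28891/2160 kN·m

R_A = 123449/21600 kN, M_A = 54029/2160 kN·m, R_B = 27751/21600 kN, M_B = -28891/2160 kN·m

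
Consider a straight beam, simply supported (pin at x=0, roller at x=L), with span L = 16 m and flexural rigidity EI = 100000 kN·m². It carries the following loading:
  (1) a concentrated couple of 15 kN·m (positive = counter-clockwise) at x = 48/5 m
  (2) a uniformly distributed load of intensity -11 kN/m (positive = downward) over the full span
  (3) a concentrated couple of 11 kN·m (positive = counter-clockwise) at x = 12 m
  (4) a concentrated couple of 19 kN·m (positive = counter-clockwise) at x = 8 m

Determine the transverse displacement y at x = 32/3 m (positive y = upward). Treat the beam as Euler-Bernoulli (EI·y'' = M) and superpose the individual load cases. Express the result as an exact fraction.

y(32/3) = 610529/7593750 m

Load 1 — applied couple M₀=15 kN·m at a=48/5 m (b=L-a=32/5):
  y_1 = (M₀x³/(6L)-M₀(x-a)²/2+C₁x)/EI  [x>a] with C₁=M₀(3b²-L²)/(6L)=-104/5 = (15·(32/3)³/(6·16)-15·((32/3)-(48/5))²/2+(-104/5)·(32/3))/100000 = -172/421875 m
Load 2 — uniform load w=-11 kN/m over full span:
  y_2 = -wx(L³-2Lx²+x³)/(24EI) = -(-11)·(32/3)·(16³-2·16·(32/3)²+(32/3)³)/(24·100000) = 61952/759375 m
Load 3 — applied couple M₀=11 kN·m at a=12 m (b=L-a=4):
  y_3 = (M₀x³/(6L)+C₁x)/EI  [x≤a] with C₁=M₀(3b²-L²)/(6L)=-143/6 = (11·(32/3)³/(6·16)+(-143/6)·(32/3))/100000 = -583/506250 m
Load 4 — applied couple M₀=19 kN·m at a=8 m (b=L-a=8):
  y_4 = (M₀x³/(6L)-M₀(x-a)²/2+C₁x)/EI  [x>a] with C₁=M₀(3b²-L²)/(6L)=-38/3 = (19·(32/3)³/(6·16)-19·((32/3)-8)²/2+(-38/3)·(32/3))/100000 = 19/50625 m
Superposition: y = Σ y_i = 610529/7593750 m ≈ 0.080399 m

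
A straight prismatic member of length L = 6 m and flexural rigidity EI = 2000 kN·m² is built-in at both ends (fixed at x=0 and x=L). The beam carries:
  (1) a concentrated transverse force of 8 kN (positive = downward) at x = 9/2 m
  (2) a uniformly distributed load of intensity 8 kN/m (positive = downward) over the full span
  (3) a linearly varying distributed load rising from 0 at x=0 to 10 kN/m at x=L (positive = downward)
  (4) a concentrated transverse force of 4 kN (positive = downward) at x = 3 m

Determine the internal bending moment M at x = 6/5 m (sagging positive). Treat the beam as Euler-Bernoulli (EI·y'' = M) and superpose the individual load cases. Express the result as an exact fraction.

M(6/5) = -399/100 kN·m

Load 1 — point force P=8 kN at a=9/2 m (b=L-a=3/2):
  M_1 = Pb²(3a+b)x/L³ - Pab²/L²  [x≤a] = 8·(3/2)²·(3·(9/2)+(3/2))·(6/5)/6³ - 8·(9/2)·(3/2)²/6² = -3/4 kN·m
Load 2 — uniform load w=8 kN/m over full span:
  M_2 = wLx/2 - wL²/12 - wx²/2 = 8·6·(6/5)/2 - 8·6²/12 - 8·(6/5)²/2 = -24/25 kN·m
Load 3 — triangular load w₀=10 kN/m (0→w₀ over full span):
  M_3 = 3w₀Lx/20 - w₀L²/30 - w₀x³/(6L) = 3·10·6·(6/5)/20 - 10·6²/30 - 10·(6/5)³/(6·6) = -42/25 kN·m
Load 4 — point force P=4 kN at a=3 m (b=L-a=3):
  M_4 = Pb²(3a+b)x/L³ - Pab²/L²  [x≤a] = 4·3²·(3·3+3)·(6/5)/6³ - 4·3·3²/6² = -3/5 kN·m
Superposition: M = Σ M_i = -399/100 kN·m ≈ -3.990000 kN·m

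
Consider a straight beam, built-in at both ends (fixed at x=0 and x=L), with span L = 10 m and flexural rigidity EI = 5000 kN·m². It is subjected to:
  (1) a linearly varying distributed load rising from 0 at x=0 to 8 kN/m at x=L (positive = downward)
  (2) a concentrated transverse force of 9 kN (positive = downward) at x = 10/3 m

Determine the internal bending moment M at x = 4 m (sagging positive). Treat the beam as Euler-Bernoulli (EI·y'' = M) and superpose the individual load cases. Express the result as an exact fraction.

Load 1 — triangular load w₀=8 kN/m (0→w₀ over full span):
  M_1 = 3w₀Lx/20 - w₀L²/30 - w₀x³/(6L) = 3·8·10·4/20 - 8·10²/30 - 8·4³/(6·10) = 64/5 kN·m
Load 2 — point force P=9 kN at a=10/3 m (b=L-a=20/3):
  M_2 = Pa²(a+3b)(L-x)/L³ - Pa²b/L²  [x>a] = 9·(10/3)²·((10/3)+3·(20/3))·(10-4)/10³ - 9·(10/3)²·(20/3)/10² = 22/3 kN·m
Superposition: M = Σ M_i = 302/15 kN·m ≈ 20.133333 kN·m

M(4) = 302/15 kN·m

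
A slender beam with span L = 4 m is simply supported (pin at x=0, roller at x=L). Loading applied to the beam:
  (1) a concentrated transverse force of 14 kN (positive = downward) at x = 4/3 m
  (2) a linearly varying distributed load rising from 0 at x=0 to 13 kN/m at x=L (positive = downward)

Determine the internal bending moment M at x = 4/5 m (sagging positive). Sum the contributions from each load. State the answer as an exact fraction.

Load 1 — point force P=14 kN at a=4/3 m (b=L-a=8/3):
  M_1 = Pbx/L  [x≤a] = 14·(8/3)·(4/5)/4 = 112/15 kN·m
Load 2 — triangular load w₀=13 kN/m (0→w₀ over full span):
  M_2 = w₀Lx/6 - w₀x³/(6L) = 13·4·(4/5)/6 - 13·(4/5)³/(6·4) = 832/125 kN·m
Superposition: M = Σ M_i = 5296/375 kN·m ≈ 14.122667 kN·m

M(4/5) = 5296/375 kN·m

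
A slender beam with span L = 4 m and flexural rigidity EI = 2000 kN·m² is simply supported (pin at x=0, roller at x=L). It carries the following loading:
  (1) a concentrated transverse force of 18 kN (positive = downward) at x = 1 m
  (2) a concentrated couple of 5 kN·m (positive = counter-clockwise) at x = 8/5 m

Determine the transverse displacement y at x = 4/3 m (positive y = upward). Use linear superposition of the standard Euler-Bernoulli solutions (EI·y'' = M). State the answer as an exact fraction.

Load 1 — point force P=18 kN at a=1 m (b=L-a=3):
  y_1 = -Pa(L-x)(2Lx-a²-x²)/(6LEI)  [x>a] = -18·1·(4-(4/3))·(2·4·(4/3)-1²-(4/3)²)/(6·4·2000) = -71/9000 m
Load 2 — applied couple M₀=5 kN·m at a=8/5 m (b=L-a=12/5):
  y_2 = (M₀x³/(6L)+C₁x)/EI  [x≤a] with C₁=M₀(3b²-L²)/(6L)=4/15 = (5·(4/3)³/(6·4)+(4/15)·(4/3))/2000 = 43/101250 m
Superposition: y = Σ y_i = -3023/405000 m ≈ -0.007464 m

y(4/3) = -3023/405000 m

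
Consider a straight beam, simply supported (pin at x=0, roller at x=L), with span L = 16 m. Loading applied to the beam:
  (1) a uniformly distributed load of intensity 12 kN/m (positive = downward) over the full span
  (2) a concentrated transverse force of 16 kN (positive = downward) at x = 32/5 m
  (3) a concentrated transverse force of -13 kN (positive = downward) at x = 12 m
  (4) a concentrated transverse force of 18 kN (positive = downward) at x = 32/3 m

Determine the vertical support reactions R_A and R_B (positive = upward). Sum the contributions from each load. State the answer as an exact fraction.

R_A = 2167/20 kN, R_B = 2093/20 kN

Load 1 — uniform load w=12 kN/m over full span:
  R_A = wL/2 = 12·16/2 = 96 kN
  R_B = wL/2 = 12·16/2 = 96 kN
Load 2 — point force P=16 kN at a=32/5 m (b=L-a=48/5):
  R_A = Pb/L = 16·(48/5)/16 = 48/5 kN
  R_B = Pa/L = 16·(32/5)/16 = 32/5 kN
Load 3 — point force P=-13 kN at a=12 m (b=L-a=4):
  R_A = Pb/L = (-13)·4/16 = -13/4 kN
  R_B = Pa/L = (-13)·12/16 = -39/4 kN
Load 4 — point force P=18 kN at a=32/3 m (b=L-a=16/3):
  R_A = Pb/L = 18·(16/3)/16 = 6 kN
  R_B = Pa/L = 18·(32/3)/16 = 12 kN
Superposition: R_A = 2167/20 kN, R_B = 2093/20 kN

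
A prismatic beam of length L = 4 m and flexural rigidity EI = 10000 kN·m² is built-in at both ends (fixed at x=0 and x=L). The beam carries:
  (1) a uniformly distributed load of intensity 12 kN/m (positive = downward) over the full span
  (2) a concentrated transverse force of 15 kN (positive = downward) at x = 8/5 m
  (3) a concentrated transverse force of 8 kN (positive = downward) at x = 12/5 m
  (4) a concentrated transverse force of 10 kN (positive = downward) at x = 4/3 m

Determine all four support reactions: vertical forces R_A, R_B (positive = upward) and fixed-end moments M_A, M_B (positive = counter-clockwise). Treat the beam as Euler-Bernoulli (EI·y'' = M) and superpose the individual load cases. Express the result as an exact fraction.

Load 1 — uniform load w=12 kN/m over full span:
  R_A = wL/2 = 12·4/2 = 24 kN
  M_A = wL²/12 = 12·4²/12 = 16 kN·m
  R_B = wL/2 = 12·4/2 = 24 kN
  M_B = -wL²/12 = -12·4²/12 = -16 kN·m
Load 2 — point force P=15 kN at a=8/5 m (b=L-a=12/5):
  R_A = Pb²(3a+b)/L³ = 15·(12/5)²·(3·(8/5)+(12/5))/4³ = 243/25 kN
  M_A = Pab²/L² = 15·(8/5)·(12/5)²/4² = 216/25 kN·m
  R_B = Pa²(a+3b)/L³ = 15·(8/5)²·((8/5)+3·(12/5))/4³ = 132/25 kN
  M_B = -Pa²b/L² = -15·(8/5)²·(12/5)/4² = -144/25 kN·m
Load 3 — point force P=8 kN at a=12/5 m (b=L-a=8/5):
  R_A = Pb²(3a+b)/L³ = 8·(8/5)²·(3·(12/5)+(8/5))/4³ = 352/125 kN
  M_A = Pab²/L² = 8·(12/5)·(8/5)²/4² = 384/125 kN·m
  R_B = Pa²(a+3b)/L³ = 8·(12/5)²·((12/5)+3·(8/5))/4³ = 648/125 kN
  M_B = -Pa²b/L² = -8·(12/5)²·(8/5)/4² = -576/125 kN·m
Load 4 — point force P=10 kN at a=4/3 m (b=L-a=8/3):
  R_A = Pb²(3a+b)/L³ = 10·(8/3)²·(3·(4/3)+(8/3))/4³ = 200/27 kN
  M_A = Pab²/L² = 10·(4/3)·(8/3)²/4² = 160/27 kN·m
  R_B = Pa²(a+3b)/L³ = 10·(4/3)²·((4/3)+3·(8/3))/4³ = 70/27 kN
  M_B = -Pa²b/L² = -10·(4/3)²·(8/3)/4² = -80/27 kN·m
Superposition: R_A = 148309/3375 kN, M_A = 113528/3375 kN·m, R_B = 125066/3375 kN, M_B = -98992/3375 kN·m

R_A = 148309/3375 kN, M_A = 113528/3375 kN·m, R_B = 125066/3375 kN, M_B = -98992/3375 kN·m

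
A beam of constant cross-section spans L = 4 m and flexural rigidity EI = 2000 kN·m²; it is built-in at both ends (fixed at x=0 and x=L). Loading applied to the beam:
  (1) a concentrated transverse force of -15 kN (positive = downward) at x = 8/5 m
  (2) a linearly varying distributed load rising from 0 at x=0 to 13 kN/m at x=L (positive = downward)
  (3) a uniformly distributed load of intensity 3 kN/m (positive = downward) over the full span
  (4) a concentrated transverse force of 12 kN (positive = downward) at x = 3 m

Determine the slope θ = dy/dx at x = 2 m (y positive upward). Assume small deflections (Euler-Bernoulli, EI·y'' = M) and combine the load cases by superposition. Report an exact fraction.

Load 1 — point force P=-15 kN at a=8/5 m (b=L-a=12/5):
  θ_1 = Pa²(L-x)(2bL-(3b+a)(L-x))/(2L³EI)  [x>a] = (-15)·(8/5)²·(4-2)·(2·(12/5)·4-(3·(12/5)+(8/5))·(4-2))/(2·4³·2000) = -3/6250 rad
Load 2 — triangular load w₀=13 kN/m (0→w₀ over full span):
  θ_2 = -w₀(2x(L-x)(L-2x)(x+2L)+x²(L-x)²)/(120LEI) = -13·(2·2·(4-2)·(4-2·2)·(2+2·4)+2²·(4-2)²)/(120·4·2000) = -13/60000 rad
Load 3 — uniform load w=3 kN/m over full span:
  θ_3 = -wx(L-x)(L-2x)/(12EI) = -3·2·(4-2)·(4-2·2)/(12·2000) = 0 rad
Load 4 — point force P=12 kN at a=3 m (b=L-a=1):
  θ_4 = -Pb²x(2aL-(3a+b)x)/(2L³EI)  [x≤a] = -12·1²·2·(2·3·4-(3·3+1)·2)/(2·4³·2000) = -3/8000 rad
Superposition: θ = Σ θ_i = -643/600000 rad ≈ -0.001072 rad

θ(2) = -643/600000 rad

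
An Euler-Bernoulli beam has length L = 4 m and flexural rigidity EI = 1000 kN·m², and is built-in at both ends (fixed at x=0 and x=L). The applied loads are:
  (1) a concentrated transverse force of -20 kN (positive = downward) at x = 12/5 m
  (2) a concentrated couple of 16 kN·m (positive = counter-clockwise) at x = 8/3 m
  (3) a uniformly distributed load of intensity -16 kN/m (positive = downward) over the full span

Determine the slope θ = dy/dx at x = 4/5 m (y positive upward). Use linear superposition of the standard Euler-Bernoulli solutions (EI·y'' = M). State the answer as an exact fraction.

θ(4/5) = 744/78125 rad

Load 1 — point force P=-20 kN at a=12/5 m (b=L-a=8/5):
  θ_1 = -Pb²x(2aL-(3a+b)x)/(2L³EI)  [x≤a] = -(-20)·(8/5)²·(4/5)·(2·(12/5)·4-(3·(12/5)+(8/5))·(4/5))/(2·4³·1000) = 304/78125 rad
Load 2 — applied couple M₀=16 kN·m at a=8/3 m (b=L-a=4/3):
  θ_2 = (R_Ax²/2 - M_Ax)/EI  [x≤a] with R_A=16/3, M_A=16/3 = ((16/3)·(4/5)²/2 - (16/3)·(4/5))/1000 = -8/3125 rad
Load 3 — uniform load w=-16 kN/m over full span:
  θ_3 = -wx(L-x)(L-2x)/(12EI) = -(-16)·(4/5)·(4-(4/5))·(4-2·(4/5))/(12·1000) = 128/15625 rad
Superposition: θ = Σ θ_i = 744/78125 rad ≈ 0.009523 rad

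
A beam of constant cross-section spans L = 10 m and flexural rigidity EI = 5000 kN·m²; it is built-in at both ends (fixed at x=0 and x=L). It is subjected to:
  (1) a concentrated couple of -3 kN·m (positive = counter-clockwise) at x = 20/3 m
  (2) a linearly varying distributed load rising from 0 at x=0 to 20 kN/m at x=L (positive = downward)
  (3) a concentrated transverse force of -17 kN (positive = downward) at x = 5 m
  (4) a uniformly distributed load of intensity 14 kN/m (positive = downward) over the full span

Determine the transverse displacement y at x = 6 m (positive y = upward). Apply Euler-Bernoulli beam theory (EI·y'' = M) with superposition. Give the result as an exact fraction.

y(6) = -377/3750 m

Load 1 — applied couple M₀=-3 kN·m at a=20/3 m (b=L-a=10/3):
  y_1 = (R_Ax³/6 - M_Ax²/2)/EI  [x≤a] with R_A=-2/5, M_A=-1 = ((-2/5)·6³/6 - (-1)·6²/2)/5000 = 9/12500 m
Load 2 — triangular load w₀=20 kN/m (0→w₀ over full span):
  y_2 = -w₀x²(L-x)²(x+2L)/(120LEI) = -20·6²·(10-6)²·(6+2·10)/(120·10·5000) = -156/3125 m
Load 3 — point force P=-17 kN at a=5 m (b=L-a=5):
  y_3 = -Pa²(L-x)²(3bL-(3b+a)(L-x))/(6L³EI)  [x>a] = -(-17)·5²·(10-6)²·(3·5·10-(3·5+5)·(10-6))/(6·10³·5000) = 119/7500 m
Load 4 — uniform load w=14 kN/m over full span:
  y_4 = -wx²(L-x)²/(24EI) = -14·6²·(10-6)²/(24·5000) = -42/625 m
Superposition: y = Σ y_i = -377/3750 m ≈ -0.100533 m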